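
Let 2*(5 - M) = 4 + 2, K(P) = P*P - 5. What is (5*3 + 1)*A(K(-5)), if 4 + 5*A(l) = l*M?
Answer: 576/5 ≈ 115.20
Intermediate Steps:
K(P) = -5 + P**2 (K(P) = P**2 - 5 = -5 + P**2)
M = 2 (M = 5 - (4 + 2)/2 = 5 - 1/2*6 = 5 - 3 = 2)
A(l) = -4/5 + 2*l/5 (A(l) = -4/5 + (l*2)/5 = -4/5 + (2*l)/5 = -4/5 + 2*l/5)
(5*3 + 1)*A(K(-5)) = (5*3 + 1)*(-4/5 + 2*(-5 + (-5)**2)/5) = (15 + 1)*(-4/5 + 2*(-5 + 25)/5) = 16*(-4/5 + (2/5)*20) = 16*(-4/5 + 8) = 16*(36/5) = 576/5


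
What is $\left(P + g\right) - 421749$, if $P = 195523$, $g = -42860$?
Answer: $-269086$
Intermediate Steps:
$\left(P + g\right) - 421749 = \left(195523 - 42860\right) - 421749 = 152663 - 421749 = -269086$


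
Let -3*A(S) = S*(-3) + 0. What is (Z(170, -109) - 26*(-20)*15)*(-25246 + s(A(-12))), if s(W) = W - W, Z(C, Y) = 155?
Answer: -200831930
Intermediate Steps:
A(S) = S (A(S) = -(S*(-3) + 0)/3 = -(-3*S + 0)/3 = -(-1)*S = S)
s(W) = 0
(Z(170, -109) - 26*(-20)*15)*(-25246 + s(A(-12))) = (155 - 26*(-20)*15)*(-25246 + 0) = (155 + 520*15)*(-25246) = (155 + 7800)*(-25246) = 7955*(-25246) = -200831930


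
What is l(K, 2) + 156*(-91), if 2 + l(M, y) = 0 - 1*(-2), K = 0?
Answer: -14196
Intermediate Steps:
l(M, y) = 0 (l(M, y) = -2 + (0 - 1*(-2)) = -2 + (0 + 2) = -2 + 2 = 0)
l(K, 2) + 156*(-91) = 0 + 156*(-91) = 0 - 14196 = -14196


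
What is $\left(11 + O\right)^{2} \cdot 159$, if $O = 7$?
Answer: $51516$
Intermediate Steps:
$\left(11 + O\right)^{2} \cdot 159 = \left(11 + 7\right)^{2} \cdot 159 = 18^{2} \cdot 159 = 324 \cdot 159 = 51516$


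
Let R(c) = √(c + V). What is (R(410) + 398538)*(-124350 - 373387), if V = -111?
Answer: -198367108506 - 497737*√299 ≈ -1.9838e+11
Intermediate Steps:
R(c) = √(-111 + c) (R(c) = √(c - 111) = √(-111 + c))
(R(410) + 398538)*(-124350 - 373387) = (√(-111 + 410) + 398538)*(-124350 - 373387) = (√299 + 398538)*(-497737) = (398538 + √299)*(-497737) = -198367108506 - 497737*√299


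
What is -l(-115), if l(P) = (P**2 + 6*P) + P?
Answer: -12420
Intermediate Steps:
l(P) = P**2 + 7*P
-l(-115) = -(-115)*(7 - 115) = -(-115)*(-108) = -1*12420 = -12420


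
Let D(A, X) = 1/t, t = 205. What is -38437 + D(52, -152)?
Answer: -7879584/205 ≈ -38437.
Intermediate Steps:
D(A, X) = 1/205
-38437 + D(52, -152) = -38437 + 1/205 = -7879584/205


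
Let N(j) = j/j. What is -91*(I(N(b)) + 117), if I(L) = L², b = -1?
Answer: -10738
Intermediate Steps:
N(j) = 1
-91*(I(N(b)) + 117) = -91*(1² + 117) = -91*(1 + 117) = -91*118 = -10738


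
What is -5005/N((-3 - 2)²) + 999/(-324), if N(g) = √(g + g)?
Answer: -37/12 - 1001*√2/2 ≈ -710.90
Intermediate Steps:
N(g) = √2*√g (N(g) = √(2*g) = √2*√g)
-5005/N((-3 - 2)²) + 999/(-324) = -5005*√2/10 + 999/(-324) = -5005*√2/10 + 999*(-1/324) = -5005*√2/10 - 37/12 = -1001*√2/2 - 37/12 = -37/12 - 1001*√2/2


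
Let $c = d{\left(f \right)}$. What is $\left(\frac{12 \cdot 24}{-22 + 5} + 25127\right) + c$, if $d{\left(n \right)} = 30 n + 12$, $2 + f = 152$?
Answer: $\frac{503575}{17} \approx 29622.0$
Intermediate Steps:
$f = 150$ ($f = -2 + 152 = 150$)
$d{\left(n \right)} = 12 + 30 n$
$c = 4512$ ($c = 12 + 30 \cdot 150 = 12 + 4500 = 4512$)
$\left(\frac{12 \cdot 24}{-22 + 5} + 25127\right) + c = \left(\frac{12 \cdot 24}{-22 + 5} + 25127\right) + 4512 = \left(\frac{288}{-17} + 25127\right) + 4512 = \left(288 \left(- \frac{1}{17}\right) + 25127\right) + 4512 = \left(- \frac{288}{17} + 25127\right) + 4512 = \frac{426871}{17} + 4512 = \frac{503575}{17}$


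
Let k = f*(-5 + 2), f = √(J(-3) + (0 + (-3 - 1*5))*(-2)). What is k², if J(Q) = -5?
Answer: 99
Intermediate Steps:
f = √11 (f = √(-5 + (0 + (-3 - 1*5))*(-2)) = √(-5 + (0 + (-3 - 5))*(-2)) = √(-5 + (0 - 8)*(-2)) = √(-5 - 8*(-2)) = √(-5 + 16) = √11 ≈ 3.3166)
k = -3*√11 (k = √11*(-5 + 2) = √11*(-3) = -3*√11 ≈ -9.9499)
k² = (-3*√11)² = 99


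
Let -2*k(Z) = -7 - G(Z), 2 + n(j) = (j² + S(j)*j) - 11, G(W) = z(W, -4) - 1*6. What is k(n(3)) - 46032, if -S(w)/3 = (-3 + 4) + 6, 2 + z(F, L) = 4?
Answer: -92061/2 ≈ -46031.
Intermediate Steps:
z(F, L) = 2 (z(F, L) = -2 + 4 = 2)
S(w) = -21 (S(w) = -3*((-3 + 4) + 6) = -3*(1 + 6) = -3*7 = -21)
G(W) = -4 (G(W) = 2 - 1*6 = 2 - 6 = -4)
n(j) = -13 + j² - 21*j (n(j) = -2 + ((j² - 21*j) - 11) = -2 + (-11 + j² - 21*j) = -13 + j² - 21*j)
k(Z) = 3/2 (k(Z) = -(-7 - 1*(-4))/2 = -(-7 + 4)/2 = -½*(-3) = 3/2)
k(n(3)) - 46032 = 3/2 - 46032 = -92061/2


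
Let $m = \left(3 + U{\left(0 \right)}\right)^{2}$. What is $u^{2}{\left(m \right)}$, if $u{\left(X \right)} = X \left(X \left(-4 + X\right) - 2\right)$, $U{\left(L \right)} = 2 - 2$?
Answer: $149769$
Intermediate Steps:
$U{\left(L \right)} = 0$
$m = 9$ ($m = \left(3 + 0\right)^{2} = 3^{2} = 9$)
$u{\left(X \right)} = X \left(-2 + X \left(-4 + X\right)\right)$
$u^{2}{\left(m \right)} = \left(9 \left(-2 + 9^{2} - 36\right)\right)^{2} = \left(9 \left(-2 + 81 - 36\right)\right)^{2} = \left(9 \cdot 43\right)^{2} = 387^{2} = 149769$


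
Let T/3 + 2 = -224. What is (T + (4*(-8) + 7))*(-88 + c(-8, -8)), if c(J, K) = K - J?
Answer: 61864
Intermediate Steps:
T = -678 (T = -6 + 3*(-224) = -6 - 672 = -678)
(T + (4*(-8) + 7))*(-88 + c(-8, -8)) = (-678 + (4*(-8) + 7))*(-88 + (-8 - 1*(-8))) = (-678 + (-32 + 7))*(-88 + (-8 + 8)) = (-678 - 25)*(-88 + 0) = -703*(-88) = 61864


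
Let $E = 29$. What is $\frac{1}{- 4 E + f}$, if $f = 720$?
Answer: $\frac{1}{604} \approx 0.0016556$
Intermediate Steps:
$\frac{1}{- 4 E + f} = \frac{1}{\left(-4\right) 29 + 720} = \frac{1}{-116 + 720} = \frac{1}{604}$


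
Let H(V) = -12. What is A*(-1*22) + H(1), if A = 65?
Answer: -1442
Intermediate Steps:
A*(-1*22) + H(1) = 65*(-1*22) - 12 = 65*(-22) - 12 = -1430 - 12 = -1442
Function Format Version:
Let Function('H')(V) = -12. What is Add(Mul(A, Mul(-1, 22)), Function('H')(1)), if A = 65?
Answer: -1442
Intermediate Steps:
Add(Mul(A, Mul(-1, 22)), Function('H')(1)) = Add(Mul(65, Mul(-1, 22)), -12) = Add(Mul(65, -22), -12) = Add(-1430, -12) = -1442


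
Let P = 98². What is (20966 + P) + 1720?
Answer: 32290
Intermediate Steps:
P = 9604
(20966 + P) + 1720 = (20966 + 9604) + 1720 = 30570 + 1720 = 32290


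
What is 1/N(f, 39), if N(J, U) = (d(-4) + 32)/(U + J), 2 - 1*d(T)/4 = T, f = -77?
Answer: -19/28 ≈ -0.67857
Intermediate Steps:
d(T) = 8 - 4*T
N(J, U) = 56/(J + U) (N(J, U) = ((8 - 4*(-4)) + 32)/(U + J) = ((8 + 16) + 32)/(J + U) = (24 + 32)/(J + U) = 56/(J + U))
1/N(f, 39) = 1/(56/(-77 + 39)) = 1/(56/(-38)) = 1/(56*(-1/38)) = 1/(-28/19) = -19/28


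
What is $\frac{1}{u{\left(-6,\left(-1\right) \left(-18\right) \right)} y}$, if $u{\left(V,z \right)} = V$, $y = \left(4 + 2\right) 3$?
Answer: $- \frac{1}{108} \approx -0.0092593$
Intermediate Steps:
$y = 18$ ($y = 6 \cdot 3 = 18$)
$\frac{1}{u{\left(-6,\left(-1\right) \left(-18\right) \right)} y} = \frac{1}{\left(-6\right) 18} = \frac{1}{-108} = - \frac{1}{108}$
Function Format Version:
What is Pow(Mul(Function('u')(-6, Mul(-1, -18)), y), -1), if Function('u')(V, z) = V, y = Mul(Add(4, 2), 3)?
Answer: Rational(-1, 108) ≈ -0.0092593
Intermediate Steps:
y = 18 (y = Mul(6, 3) = 18)
Pow(Mul(Function('u')(-6, Mul(-1, -18)), y), -1) = Pow(Mul(-6, 18), -1) = Pow(-108, -1) = Rational(-1, 108)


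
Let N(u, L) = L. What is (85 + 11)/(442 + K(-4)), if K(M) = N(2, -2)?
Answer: 12/55 ≈ 0.21818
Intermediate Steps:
K(M) = -2
(85 + 11)/(442 + K(-4)) = (85 + 11)/(442 - 2) = 96/440 = 96*(1/440) = 12/55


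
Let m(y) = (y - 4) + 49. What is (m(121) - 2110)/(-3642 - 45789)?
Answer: 648/16477 ≈ 0.039328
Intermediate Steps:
m(y) = 45 + y (m(y) = (-4 + y) + 49 = 45 + y)
(m(121) - 2110)/(-3642 - 45789) = ((45 + 121) - 2110)/(-3642 - 45789) = (166 - 2110)/(-49431) = -1944*(-1/49431) = 648/16477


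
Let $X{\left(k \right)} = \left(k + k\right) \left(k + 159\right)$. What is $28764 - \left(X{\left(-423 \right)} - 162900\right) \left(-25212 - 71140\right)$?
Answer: $5823929052$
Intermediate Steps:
$X{\left(k \right)} = 2 k \left(159 + k\right)$
$28764 - \left(X{\left(-423 \right)} - 162900\right) \left(-25212 - 71140\right) = 28764 - \left(2 \left(-423\right) \left(159 - 423\right) - 162900\right) \left(-25212 - 71140\right) = 28764 - \left(2 \left(-423\right) \left(-264\right) - 162900\right) \left(-96352\right) = 28764 - \left(223344 - 162900\right) \left(-96352\right) = 28764 - 60444 \left(-96352\right) = 28764 - -5823900288 = 28764 + 5823900288 = 5823929052$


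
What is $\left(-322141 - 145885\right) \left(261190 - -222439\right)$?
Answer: $-226350946354$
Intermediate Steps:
$\left(-322141 - 145885\right) \left(261190 - -222439\right) = - 468026 \left(261190 + \left(-24109 + 246548\right)\right) = - 468026 \left(261190 + 222439\right) = \left(-468026\right) 483629 = -226350946354$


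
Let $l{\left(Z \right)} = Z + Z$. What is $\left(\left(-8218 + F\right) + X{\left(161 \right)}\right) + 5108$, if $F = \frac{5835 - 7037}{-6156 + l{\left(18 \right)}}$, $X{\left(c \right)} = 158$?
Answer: $- \frac{9032519}{3060} \approx -2951.8$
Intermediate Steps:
$l{\left(Z \right)} = 2 Z$
$F = \frac{601}{3060}$ ($F = \frac{5835 - 7037}{-6156 + 2 \cdot 18} = - \frac{1202}{-6156 + 36} = - \frac{1202}{-6120} = \left(-1202\right) \left(- \frac{1}{6120}\right) = \frac{601}{3060} \approx 0.19641$)
$\left(\left(-8218 + F\right) + X{\left(161 \right)}\right) + 5108 = \left(\left(-8218 + \frac{601}{3060}\right) + 158\right) + 5108 = \left(- \frac{25146479}{3060} + 158\right) + 5108 = - \frac{24662999}{3060} + 5108 = - \frac{9032519}{3060}$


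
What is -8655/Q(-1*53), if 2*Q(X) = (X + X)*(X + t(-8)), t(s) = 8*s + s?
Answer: -1731/1325 ≈ -1.3064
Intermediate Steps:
t(s) = 9*s
Q(X) = X*(-72 + X) (Q(X) = ((X + X)*(X + 9*(-8)))/2 = ((2*X)*(X - 72))/2 = ((2*X)*(-72 + X))/2 = (2*X*(-72 + X))/2 = X*(-72 + X))
-8655/Q(-1*53) = -8655*(-1/(53*(-72 - 1*53))) = -8655*(-1/(53*(-72 - 53))) = -8655/((-53*(-125))) = -8655/6625 = -8655*1/6625 = -1731/1325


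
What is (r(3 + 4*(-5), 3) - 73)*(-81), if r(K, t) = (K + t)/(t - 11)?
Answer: 23085/4 ≈ 5771.3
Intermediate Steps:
r(K, t) = (K + t)/(-11 + t)
(r(3 + 4*(-5), 3) - 73)*(-81) = (((3 + 4*(-5)) + 3)/(-11 + 3) - 73)*(-81) = (((3 - 20) + 3)/(-8) - 73)*(-81) = (-(-17 + 3)/8 - 73)*(-81) = (-⅛*(-14) - 73)*(-81) = (7/4 - 73)*(-81) = -285/4*(-81) = 23085/4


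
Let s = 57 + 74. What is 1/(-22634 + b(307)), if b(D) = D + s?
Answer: -1/22196 ≈ -4.5053e-5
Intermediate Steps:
s = 131
b(D) = 131 + D (b(D) = D + 131 = 131 + D)
1/(-22634 + b(307)) = 1/(-22634 + (131 + 307)) = 1/(-22634 + 438) = 1/(-22196) = -1/22196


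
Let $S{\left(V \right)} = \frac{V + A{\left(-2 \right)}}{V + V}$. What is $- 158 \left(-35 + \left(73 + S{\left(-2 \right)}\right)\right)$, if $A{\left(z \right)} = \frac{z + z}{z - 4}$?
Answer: $- \frac{18170}{3} \approx -6056.7$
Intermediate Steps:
$A{\left(z \right)} = \frac{2 z}{-4 + z}$
$S{\left(V \right)} = \frac{\frac{2}{3} + V}{2 V}$ ($S{\left(V \right)} = \frac{V + 2 \left(-2\right) \frac{1}{-4 - 2}}{V + V} = \frac{V + 2 \left(-2\right) \frac{1}{-6}}{2 V} = \left(V + 2 \left(-2\right) \left(- \frac{1}{6}\right)\right) \frac{1}{2 V} = \left(V + \frac{2}{3}\right) \frac{1}{2 V} = \left(\frac{2}{3} + V\right) \frac{1}{2 V} = \frac{\frac{2}{3} + V}{2 V}$)
$- 158 \left(-35 + \left(73 + S{\left(-2 \right)}\right)\right) = - 158 \left(-35 + \left(73 + \frac{2 + 3 \left(-2\right)}{6 \left(-2\right)}\right)\right) = - 158 \left(-35 + \left(73 + \frac{1}{6} \left(- \frac{1}{2}\right) \left(2 - 6\right)\right)\right) = - 158 \left(-35 + \left(73 + \frac{1}{6} \left(- \frac{1}{2}\right) \left(-4\right)\right)\right) = - 158 \left(-35 + \left(73 + \frac{1}{3}\right)\right) = - 158 \left(-35 + \frac{220}{3}\right) = \left(-158\right) \frac{115}{3} = - \frac{18170}{3}$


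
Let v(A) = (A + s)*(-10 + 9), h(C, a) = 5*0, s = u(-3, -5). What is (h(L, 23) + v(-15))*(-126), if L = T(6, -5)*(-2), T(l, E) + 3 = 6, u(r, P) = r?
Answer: -2268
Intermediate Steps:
T(l, E) = 3 (T(l, E) = -3 + 6 = 3)
L = -6 (L = 3*(-2) = -6)
s = -3
h(C, a) = 0
v(A) = 3 - A (v(A) = (A - 3)*(-10 + 9) = (-3 + A)*(-1) = 3 - A)
(h(L, 23) + v(-15))*(-126) = (0 + (3 - 1*(-15)))*(-126) = (0 + (3 + 15))*(-126) = (0 + 18)*(-126) = 18*(-126) = -2268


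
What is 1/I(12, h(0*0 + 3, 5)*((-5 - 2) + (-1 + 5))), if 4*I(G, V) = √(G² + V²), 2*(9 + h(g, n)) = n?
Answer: 8*√233/699 ≈ 0.17470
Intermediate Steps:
h(g, n) = -9 + n/2
I(G, V) = √(G² + V²)/4
1/I(12, h(0*0 + 3, 5)*((-5 - 2) + (-1 + 5))) = 1/(√(12² + ((-9 + (½)*5)*((-5 - 2) + (-1 + 5)))²)/4) = 1/(√(144 + ((-9 + 5/2)*(-7 + 4))²)/4) = 1/(√(144 + (-13/2*(-3))²)/4) = 1/(√(144 + (39/2)²)/4) = 1/(√(144 + 1521/4)/4) = 1/(√(2097/4)/4) = 1/((3*√233/2)/4) = 1/(3*√233/8) = 8*√233/699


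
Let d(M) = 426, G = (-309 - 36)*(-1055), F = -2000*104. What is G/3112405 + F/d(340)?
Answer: -64722518665/132588453 ≈ -488.15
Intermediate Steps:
F = -208000
G = 363975 (G = -345*(-1055) = 363975)
G/3112405 + F/d(340) = 363975/3112405 - 208000/426 = 363975*(1/3112405) - 208000*1/426 = 72795/622481 - 104000/213 = -64722518665/132588453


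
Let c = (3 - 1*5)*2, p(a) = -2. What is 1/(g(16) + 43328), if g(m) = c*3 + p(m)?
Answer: 1/43314 ≈ 2.3087e-5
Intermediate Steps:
c = -4 (c = (3 - 5)*2 = -2*2 = -4)
g(m) = -14 (g(m) = -4*3 - 2 = -12 - 2 = -14)
1/(g(16) + 43328) = 1/(-14 + 43328) = 1/43314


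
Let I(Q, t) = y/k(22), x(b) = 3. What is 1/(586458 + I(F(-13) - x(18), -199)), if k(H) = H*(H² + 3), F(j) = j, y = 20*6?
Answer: 5357/3141655566 ≈ 1.7052e-6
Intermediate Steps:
y = 120
k(H) = H*(3 + H²)
I(Q, t) = 60/5357 (I(Q, t) = 120/((22*(3 + 22²))) = 120/((22*(3 + 484))) = 120/((22*487)) = 120/10714 = 120*(1/10714) = 60/5357)
1/(586458 + I(F(-13) - x(18), -199)) = 1/(586458 + 60/5357) = 1/(3141655566/5357) = 5357/3141655566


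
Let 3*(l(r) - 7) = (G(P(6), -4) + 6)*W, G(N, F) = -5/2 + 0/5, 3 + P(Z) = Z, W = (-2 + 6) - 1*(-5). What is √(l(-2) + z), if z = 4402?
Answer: √17678/2 ≈ 66.479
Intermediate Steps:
W = 9 (W = 4 + 5 = 9)
P(Z) = -3 + Z
G(N, F) = -5/2 (G(N, F) = -5*½ + 0*(⅕) = -5/2 + 0 = -5/2)
l(r) = 35/2 (l(r) = 7 + ((-5/2 + 6)*9)/3 = 7 + ((7/2)*9)/3 = 7 + (⅓)*(63/2) = 7 + 21/2 = 35/2)
√(l(-2) + z) = √(35/2 + 4402) = √(8839/2) = √17678/2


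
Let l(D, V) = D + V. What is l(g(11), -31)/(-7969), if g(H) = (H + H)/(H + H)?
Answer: 30/7969 ≈ 0.0037646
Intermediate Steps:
g(H) = 1 (g(H) = (2*H)/((2*H)) = (2*H)*(1/(2*H)) = 1)
l(g(11), -31)/(-7969) = (1 - 31)/(-7969) = -30*(-1/7969) = 30/7969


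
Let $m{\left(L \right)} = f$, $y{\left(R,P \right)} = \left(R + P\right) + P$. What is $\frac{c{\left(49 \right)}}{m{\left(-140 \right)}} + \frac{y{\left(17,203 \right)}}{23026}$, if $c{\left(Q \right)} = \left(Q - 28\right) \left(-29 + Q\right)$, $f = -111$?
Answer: $- \frac{3207989}{851962} \approx -3.7654$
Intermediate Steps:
$y{\left(R,P \right)} = R + 2 P$ ($y{\left(R,P \right)} = \left(P + R\right) + P = R + 2 P$)
$m{\left(L \right)} = -111$
$c{\left(Q \right)} = \left(-29 + Q\right) \left(-28 + Q\right)$ ($c{\left(Q \right)} = \left(-28 + Q\right) \left(-29 + Q\right) = \left(-29 + Q\right) \left(-28 + Q\right)$)
$\frac{c{\left(49 \right)}}{m{\left(-140 \right)}} + \frac{y{\left(17,203 \right)}}{23026} = \frac{812 + 49^{2} - 2793}{-111} + \frac{17 + 2 \cdot 203}{23026} = \left(812 + 2401 - 2793\right) \left(- \frac{1}{111}\right) + \left(17 + 406\right) \frac{1}{23026} = 420 \left(- \frac{1}{111}\right) + 423 \cdot \frac{1}{23026} = - \frac{140}{37} + \frac{423}{23026} = - \frac{3207989}{851962}$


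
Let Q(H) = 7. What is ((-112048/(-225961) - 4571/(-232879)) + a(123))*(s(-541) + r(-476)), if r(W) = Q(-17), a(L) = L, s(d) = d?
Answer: -3470775621402240/52621571719 ≈ -65957.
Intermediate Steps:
r(W) = 7
((-112048/(-225961) - 4571/(-232879)) + a(123))*(s(-541) + r(-476)) = ((-112048/(-225961) - 4571/(-232879)) + 123)*(-541 + 7) = ((-112048*(-1/225961) - 4571*(-1/232879)) + 123)*(-534) = ((112048/225961 + 4571/232879) + 123)*(-534) = (27126493923/52621571719 + 123)*(-534) = (6499579815360/52621571719)*(-534) = -3470775621402240/52621571719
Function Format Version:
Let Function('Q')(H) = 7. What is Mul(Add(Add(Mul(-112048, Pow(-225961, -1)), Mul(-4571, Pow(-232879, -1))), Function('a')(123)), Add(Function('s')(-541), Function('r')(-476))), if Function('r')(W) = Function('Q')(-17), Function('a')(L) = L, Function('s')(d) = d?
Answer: Rational(-3470775621402240, 52621571719) ≈ -65957.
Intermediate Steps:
Function('r')(W) = 7
Mul(Add(Add(Mul(-112048, Pow(-225961, -1)), Mul(-4571, Pow(-232879, -1))), Function('a')(123)), Add(Function('s')(-541), Function('r')(-476))) = Mul(Add(Add(Mul(-112048, Pow(-225961, -1)), Mul(-4571, Pow(-232879, -1))), 123), Add(-541, 7)) = Mul(Add(Add(Mul(-112048, Rational(-1, 225961)), Mul(-4571, Rational(-1, 232879))), 123), -534) = Mul(Add(Add(Rational(112048, 225961), Rational(4571, 232879)), 123), -534) = Mul(Add(Rational(27126493923, 52621571719), 123), -534) = Mul(Rational(6499579815360, 52621571719), -534) = Rational(-3470775621402240, 52621571719)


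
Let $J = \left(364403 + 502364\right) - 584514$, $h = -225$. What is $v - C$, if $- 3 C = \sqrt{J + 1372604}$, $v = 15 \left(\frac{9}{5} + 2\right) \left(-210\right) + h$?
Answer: $-12195 + \sqrt{183873} \approx -11766.0$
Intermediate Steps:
$v = -12195$ ($v = 15 \left(\frac{9}{5} + 2\right) \left(-210\right) - 225 = 15 \cdot \frac{19}{5} \left(-210\right) - 225 = 57 \left(-210\right) - 225 = -11970 - 225 = -12195$)
$J = 282253$ ($J = 866767 - 584514 = 282253$)
$C = - \sqrt{183873}$ ($C = - \frac{\sqrt{282253 + 1372604}}{3} = - \frac{\sqrt{1654857}}{3} = - \frac{3 \sqrt{183873}}{3} = - \sqrt{183873} \approx -428.8$)
$v - C = -12195 - - \sqrt{183873} = -12195 + \sqrt{183873}$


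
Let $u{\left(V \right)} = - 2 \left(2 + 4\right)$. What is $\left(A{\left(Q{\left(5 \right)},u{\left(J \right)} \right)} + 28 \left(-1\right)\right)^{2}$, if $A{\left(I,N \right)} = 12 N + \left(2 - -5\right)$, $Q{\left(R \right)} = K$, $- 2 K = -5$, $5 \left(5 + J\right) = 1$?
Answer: $27225$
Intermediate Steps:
$J = - \frac{24}{5}$ ($J = -5 + \frac{1}{5} \cdot 1 = -5 + \frac{1}{5} = - \frac{24}{5} \approx -4.8$)
$K = \frac{5}{2}$ ($K = \left(- \frac{1}{2}\right) \left(-5\right) = \frac{5}{2} \approx 2.5$)
$Q{\left(R \right)} = \frac{5}{2}$
$u{\left(V \right)} = -12$ ($u{\left(V \right)} = \left(-2\right) 6 = -12$)
$A{\left(I,N \right)} = 7 + 12 N$ ($A{\left(I,N \right)} = 12 N + \left(2 + 5\right) = 12 N + 7 = 7 + 12 N$)
$\left(A{\left(Q{\left(5 \right)},u{\left(J \right)} \right)} + 28 \left(-1\right)\right)^{2} = \left(\left(7 + 12 \left(-12\right)\right) + 28 \left(-1\right)\right)^{2} = \left(\left(7 - 144\right) - 28\right)^{2} = \left(-137 - 28\right)^{2} = \left(-165\right)^{2} = 27225$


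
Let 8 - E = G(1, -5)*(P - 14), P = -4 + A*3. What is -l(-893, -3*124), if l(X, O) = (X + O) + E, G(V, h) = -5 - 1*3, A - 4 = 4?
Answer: 1209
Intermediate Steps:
A = 8 (A = 4 + 4 = 8)
G(V, h) = -8 (G(V, h) = -5 - 3 = -8)
P = 20 (P = -4 + 8*3 = -4 + 24 = 20)
E = 56 (E = 8 - (-8)*(20 - 14) = 8 - (-8)*6 = 8 - 1*(-48) = 8 + 48 = 56)
l(X, O) = 56 + O + X (l(X, O) = (X + O) + 56 = (O + X) + 56 = 56 + O + X)
-l(-893, -3*124) = -(56 - 3*124 - 893) = -(56 - 372 - 893) = -1*(-1209) = 1209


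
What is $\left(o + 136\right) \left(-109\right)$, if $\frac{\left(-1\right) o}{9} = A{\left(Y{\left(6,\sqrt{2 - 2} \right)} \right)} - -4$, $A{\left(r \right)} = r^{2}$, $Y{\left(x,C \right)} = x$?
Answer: $24416$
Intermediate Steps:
$o = -360$ ($o = - 9 \left(6^{2} - -4\right) = - 9 \left(36 + 4\right) = \left(-9\right) 40 = -360$)
$\left(o + 136\right) \left(-109\right) = \left(-360 + 136\right) \left(-109\right) = \left(-224\right) \left(-109\right) = 24416$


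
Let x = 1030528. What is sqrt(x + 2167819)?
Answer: sqrt(3198347) ≈ 1788.4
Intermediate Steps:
sqrt(x + 2167819) = sqrt(1030528 + 2167819) = sqrt(3198347)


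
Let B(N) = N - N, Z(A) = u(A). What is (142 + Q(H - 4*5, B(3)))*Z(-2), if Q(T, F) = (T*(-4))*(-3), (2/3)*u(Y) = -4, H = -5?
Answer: 948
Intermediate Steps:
u(Y) = -6 (u(Y) = (3/2)*(-4) = -6)
Z(A) = -6
B(N) = 0
Q(T, F) = 12*T (Q(T, F) = -4*T*(-3) = 12*T)
(142 + Q(H - 4*5, B(3)))*Z(-2) = (142 + 12*(-5 - 4*5))*(-6) = (142 + 12*(-5 - 20))*(-6) = (142 + 12*(-25))*(-6) = (142 - 300)*(-6) = -158*(-6) = 948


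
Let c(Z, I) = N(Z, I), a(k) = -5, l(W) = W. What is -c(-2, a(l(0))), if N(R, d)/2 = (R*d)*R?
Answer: 40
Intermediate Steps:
N(R, d) = 2*d*R² (N(R, d) = 2*((R*d)*R) = 2*(d*R²) = 2*d*R²)
c(Z, I) = 2*I*Z²
-c(-2, a(l(0))) = -2*(-5)*(-2)² = -2*(-5)*4 = -1*(-40) = 40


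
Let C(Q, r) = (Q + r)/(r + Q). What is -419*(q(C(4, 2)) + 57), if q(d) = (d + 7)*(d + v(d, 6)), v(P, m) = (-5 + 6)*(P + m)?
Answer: -50699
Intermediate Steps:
v(P, m) = P + m (v(P, m) = 1*(P + m) = P + m)
C(Q, r) = 1 (C(Q, r) = (Q + r)/(Q + r) = 1)
q(d) = (6 + 2*d)*(7 + d) (q(d) = (d + 7)*(d + (d + 6)) = (7 + d)*(d + (6 + d)) = (7 + d)*(6 + 2*d) = (6 + 2*d)*(7 + d))
-419*(q(C(4, 2)) + 57) = -419*((42 + 2*1² + 20*1) + 57) = -419*((42 + 2*1 + 20) + 57) = -419*((42 + 2 + 20) + 57) = -419*(64 + 57) = -419*121 = -50699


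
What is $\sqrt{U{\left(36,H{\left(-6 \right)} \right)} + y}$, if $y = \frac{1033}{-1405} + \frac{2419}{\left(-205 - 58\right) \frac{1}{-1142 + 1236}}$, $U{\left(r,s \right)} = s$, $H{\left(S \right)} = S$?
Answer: $\frac{3 i \sqrt{13219033674665}}{369515} \approx 29.518 i$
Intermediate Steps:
$y = - \frac{319749009}{369515}$ ($y = 1033 \left(- \frac{1}{1405}\right) + \frac{2419}{\left(-263\right) \frac{1}{94}} = - \frac{1033}{1405} + \frac{2419}{\left(-263\right) \frac{1}{94}} = - \frac{1033}{1405} + \frac{2419}{- \frac{263}{94}} = - \frac{1033}{1405} + 2419 \left(- \frac{94}{263}\right) = - \frac{1033}{1405} - \frac{227386}{263} = - \frac{319749009}{369515} \approx -865.32$)
$\sqrt{U{\left(36,H{\left(-6 \right)} \right)} + y} = \sqrt{-6 - \frac{319749009}{369515}} = \sqrt{- \frac{321966099}{369515}} = \frac{3 i \sqrt{13219033674665}}{369515}$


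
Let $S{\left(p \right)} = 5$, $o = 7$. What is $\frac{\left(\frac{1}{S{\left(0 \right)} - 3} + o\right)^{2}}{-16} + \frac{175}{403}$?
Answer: $- \frac{79475}{25792} \approx -3.0814$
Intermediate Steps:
$\frac{\left(\frac{1}{S{\left(0 \right)} - 3} + o\right)^{2}}{-16} + \frac{175}{403} = \frac{\left(\frac{1}{5 - 3} + 7\right)^{2}}{-16} + \frac{175}{403} = \left(\frac{1}{2} + 7\right)^{2} \left(- \frac{1}{16}\right) + 175 \cdot \frac{1}{403} = \left(\frac{1}{2} + 7\right)^{2} \left(- \frac{1}{16}\right) + \frac{175}{403} = \left(\frac{15}{2}\right)^{2} \left(- \frac{1}{16}\right) + \frac{175}{403} = \frac{225}{4} \left(- \frac{1}{16}\right) + \frac{175}{403} = - \frac{225}{64} + \frac{175}{403} = - \frac{79475}{25792}$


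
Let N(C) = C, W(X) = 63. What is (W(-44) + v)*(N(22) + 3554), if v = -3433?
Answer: -12051120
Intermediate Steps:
(W(-44) + v)*(N(22) + 3554) = (63 - 3433)*(22 + 3554) = -3370*3576 = -12051120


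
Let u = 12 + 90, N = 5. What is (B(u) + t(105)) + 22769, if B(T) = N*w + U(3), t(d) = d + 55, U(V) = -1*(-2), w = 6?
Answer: 22961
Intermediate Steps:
U(V) = 2
t(d) = 55 + d
u = 102
B(T) = 32 (B(T) = 5*6 + 2 = 30 + 2 = 32)
(B(u) + t(105)) + 22769 = (32 + (55 + 105)) + 22769 = (32 + 160) + 22769 = 192 + 22769 = 22961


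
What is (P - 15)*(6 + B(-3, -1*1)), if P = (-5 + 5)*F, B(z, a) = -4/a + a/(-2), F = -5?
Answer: -315/2 ≈ -157.50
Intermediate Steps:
B(z, a) = -4/a - a/2 (B(z, a) = -4/a + a*(-1/2) = -4/a - a/2)
P = 0 (P = (-5 + 5)*(-5) = 0*(-5) = 0)
(P - 15)*(6 + B(-3, -1*1)) = (0 - 15)*(6 + (-4/((-1*1)) - (-1)/2)) = -15*(6 + (-4/(-1) - 1/2*(-1))) = -15*(6 + (-4*(-1) + 1/2)) = -15*(6 + (4 + 1/2)) = -15*(6 + 9/2) = -15*21/2 = -315/2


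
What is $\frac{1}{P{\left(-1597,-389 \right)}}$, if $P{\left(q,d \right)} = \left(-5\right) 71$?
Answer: $- \frac{1}{355} \approx -0.0028169$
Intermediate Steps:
$P{\left(q,d \right)} = -355$
$\frac{1}{P{\left(-1597,-389 \right)}} = \frac{1}{-355} = - \frac{1}{355}$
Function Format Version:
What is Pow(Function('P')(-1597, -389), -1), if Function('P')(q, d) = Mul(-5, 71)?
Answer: Rational(-1, 355) ≈ -0.0028169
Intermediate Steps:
Function('P')(q, d) = -355
Pow(Function('P')(-1597, -389), -1) = Pow(-355, -1) = Rational(-1, 355)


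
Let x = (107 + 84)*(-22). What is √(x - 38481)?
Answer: I*√42683 ≈ 206.6*I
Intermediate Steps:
x = -4202 (x = 191*(-22) = -4202)
√(x - 38481) = √(-4202 - 38481) = √(-42683) = I*√42683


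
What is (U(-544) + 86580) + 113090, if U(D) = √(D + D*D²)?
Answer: 199670 + 4*I*√10061858 ≈ 1.9967e+5 + 12688.0*I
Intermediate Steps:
U(D) = √(D + D³)
(U(-544) + 86580) + 113090 = (√(-544 + (-544)³) + 86580) + 113090 = (√(-544 - 160989184) + 86580) + 113090 = (√(-160989728) + 86580) + 113090 = (4*I*√10061858 + 86580) + 113090 = (86580 + 4*I*√10061858) + 113090 = 199670 + 4*I*√10061858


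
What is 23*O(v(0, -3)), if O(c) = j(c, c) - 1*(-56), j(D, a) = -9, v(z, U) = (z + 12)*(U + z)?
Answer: 1081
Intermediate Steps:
v(z, U) = (12 + z)*(U + z)
O(c) = 47 (O(c) = -9 - 1*(-56) = -9 + 56 = 47)
23*O(v(0, -3)) = 23*47 = 1081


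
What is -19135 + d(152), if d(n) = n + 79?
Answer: -18904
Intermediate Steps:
d(n) = 79 + n
-19135 + d(152) = -19135 + (79 + 152) = -19135 + 231 = -18904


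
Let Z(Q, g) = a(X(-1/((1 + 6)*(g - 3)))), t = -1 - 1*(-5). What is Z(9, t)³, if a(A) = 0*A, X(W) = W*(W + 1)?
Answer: 0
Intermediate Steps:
t = 4 (t = -1 + 5 = 4)
X(W) = W*(1 + W)
a(A) = 0
Z(Q, g) = 0
Z(9, t)³ = 0³ = 0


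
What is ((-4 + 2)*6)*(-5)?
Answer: 60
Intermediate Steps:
((-4 + 2)*6)*(-5) = -2*6*(-5) = -12*(-5) = 60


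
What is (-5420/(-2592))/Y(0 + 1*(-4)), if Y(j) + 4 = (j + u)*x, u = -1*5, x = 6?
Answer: -1355/37584 ≈ -0.036053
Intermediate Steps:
u = -5
Y(j) = -34 + 6*j (Y(j) = -4 + (j - 5)*6 = -4 + (-5 + j)*6 = -4 + (-30 + 6*j) = -34 + 6*j)
(-5420/(-2592))/Y(0 + 1*(-4)) = (-5420/(-2592))/(-34 + 6*(0 + 1*(-4))) = (-5420*(-1/2592))/(-34 + 6*(0 - 4)) = 1355/(648*(-34 + 6*(-4))) = 1355/(648*(-34 - 24)) = (1355/648)/(-58) = (1355/648)*(-1/58) = -1355/37584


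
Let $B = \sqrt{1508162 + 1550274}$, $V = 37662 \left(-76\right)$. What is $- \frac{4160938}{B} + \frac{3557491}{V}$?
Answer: $- \frac{3557491}{2862312} - \frac{2080469 \sqrt{764609}}{764609} \approx -2380.5$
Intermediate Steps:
$V = -2862312$
$B = 2 \sqrt{764609}$ ($B = \sqrt{3058436} = 2 \sqrt{764609} \approx 1748.8$)
$- \frac{4160938}{B} + \frac{3557491}{V} = - \frac{4160938}{2 \sqrt{764609}} + \frac{3557491}{-2862312} = - 4160938 \frac{\sqrt{764609}}{1529218} + 3557491 \left(- \frac{1}{2862312}\right) = - \frac{2080469 \sqrt{764609}}{764609} - \frac{3557491}{2862312} = - \frac{3557491}{2862312} - \frac{2080469 \sqrt{764609}}{764609}$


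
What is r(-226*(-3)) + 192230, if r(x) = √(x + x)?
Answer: 192230 + 2*√339 ≈ 1.9227e+5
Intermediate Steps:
r(x) = √2*√x (r(x) = √(2*x) = √2*√x)
r(-226*(-3)) + 192230 = √2*√(-226*(-3)) + 192230 = √2*√678 + 192230 = 2*√339 + 192230 = 192230 + 2*√339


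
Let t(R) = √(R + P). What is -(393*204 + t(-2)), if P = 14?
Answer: -80172 - 2*√3 ≈ -80176.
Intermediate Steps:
t(R) = √(14 + R) (t(R) = √(R + 14) = √(14 + R))
-(393*204 + t(-2)) = -(393*204 + √(14 - 2)) = -(80172 + √12) = -(80172 + 2*√3) = -80172 - 2*√3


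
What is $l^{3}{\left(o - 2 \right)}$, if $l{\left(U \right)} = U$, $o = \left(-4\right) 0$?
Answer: $-8$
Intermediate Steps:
$o = 0$
$l^{3}{\left(o - 2 \right)} = \left(0 - 2\right)^{3} = \left(-2\right)^{3} = -8$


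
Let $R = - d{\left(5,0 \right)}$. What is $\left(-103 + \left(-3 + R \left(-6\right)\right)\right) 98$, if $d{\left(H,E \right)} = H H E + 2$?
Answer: $-9212$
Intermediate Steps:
$d{\left(H,E \right)} = 2 + E H^{2}$ ($d{\left(H,E \right)} = H^{2} E + 2 = E H^{2} + 2 = 2 + E H^{2}$)
$R = -2$ ($R = - (2 + 0 \cdot 5^{2}) = - (2 + 0 \cdot 25) = - (2 + 0) = \left(-1\right) 2 = -2$)
$\left(-103 + \left(-3 + R \left(-6\right)\right)\right) 98 = \left(-103 - -9\right) 98 = \left(-103 + \left(-3 + 12\right)\right) 98 = \left(-103 + 9\right) 98 = \left(-94\right) 98 = -9212$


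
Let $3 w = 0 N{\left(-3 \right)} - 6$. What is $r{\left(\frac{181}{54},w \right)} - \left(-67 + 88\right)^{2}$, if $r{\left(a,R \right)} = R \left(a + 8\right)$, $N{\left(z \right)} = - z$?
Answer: $- \frac{12520}{27} \approx -463.7$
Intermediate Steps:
$w = -2$ ($w = \frac{0 \left(\left(-1\right) \left(-3\right)\right) - 6}{3} = \frac{0 \cdot 3 - 6}{3} = \frac{0 - 6}{3} = \frac{1}{3} \left(-6\right) = -2$)
$r{\left(a,R \right)} = R \left(8 + a\right)$
$r{\left(\frac{181}{54},w \right)} - \left(-67 + 88\right)^{2} = - 2 \left(8 + \frac{181}{54}\right) - \left(-67 + 88\right)^{2} = - 2 \left(8 + 181 \cdot \frac{1}{54}\right) - 21^{2} = - 2 \left(8 + \frac{181}{54}\right) - 441 = \left(-2\right) \frac{613}{54} - 441 = - \frac{613}{27} - 441 = - \frac{12520}{27}$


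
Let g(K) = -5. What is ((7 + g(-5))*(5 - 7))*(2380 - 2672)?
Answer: 1168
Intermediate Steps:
((7 + g(-5))*(5 - 7))*(2380 - 2672) = ((7 - 5)*(5 - 7))*(2380 - 2672) = (2*(-2))*(-292) = -4*(-292) = 1168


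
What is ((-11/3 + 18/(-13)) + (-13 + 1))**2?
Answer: 442225/1521 ≈ 290.75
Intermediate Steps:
((-11/3 + 18/(-13)) + (-13 + 1))**2 = ((-11*1/3 + 18*(-1/13)) - 12)**2 = ((-11/3 - 18/13) - 12)**2 = (-197/39 - 12)**2 = (-665/39)**2 = 442225/1521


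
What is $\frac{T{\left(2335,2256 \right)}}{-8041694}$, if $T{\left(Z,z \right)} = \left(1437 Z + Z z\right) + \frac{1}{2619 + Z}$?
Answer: $- \frac{42719109871}{39838552076} \approx -1.0723$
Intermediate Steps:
$T{\left(Z,z \right)} = \frac{1}{2619 + Z} + 1437 Z + Z z$
$\frac{T{\left(2335,2256 \right)}}{-8041694} = \frac{\frac{1}{2619 + 2335} \left(1 + 1437 \cdot 2335^{2} + 3763503 \cdot 2335 + 2256 \cdot 2335^{2} + 2619 \cdot 2335 \cdot 2256\right)}{-8041694} = \frac{1 + 1437 \cdot 5452225 + 8787779505 + 2256 \cdot 5452225 + 13796263440}{4954} \left(- \frac{1}{8041694}\right) = \frac{1 + 7834847325 + 8787779505 + 12300219600 + 13796263440}{4954} \left(- \frac{1}{8041694}\right) = \frac{1}{4954} \cdot 42719109871 \left(- \frac{1}{8041694}\right) = \frac{42719109871}{4954} \left(- \frac{1}{8041694}\right) = - \frac{42719109871}{39838552076}$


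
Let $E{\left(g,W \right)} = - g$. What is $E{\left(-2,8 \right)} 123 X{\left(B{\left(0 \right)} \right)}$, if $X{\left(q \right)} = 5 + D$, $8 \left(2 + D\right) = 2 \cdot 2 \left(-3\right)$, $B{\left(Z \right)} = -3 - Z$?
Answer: $369$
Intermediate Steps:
$D = - \frac{7}{2}$ ($D = -2 + \frac{2 \cdot 2 \left(-3\right)}{8} = -2 + \frac{4 \left(-3\right)}{8} = -2 + \frac{1}{8} \left(-12\right) = -2 - \frac{3}{2} = - \frac{7}{2} \approx -3.5$)
$X{\left(q \right)} = \frac{3}{2}$ ($X{\left(q \right)} = 5 - \frac{7}{2} = \frac{3}{2}$)
$E{\left(-2,8 \right)} 123 X{\left(B{\left(0 \right)} \right)} = \left(-1\right) \left(-2\right) 123 \cdot \frac{3}{2} = 2 \cdot 123 \cdot \frac{3}{2} = 246 \cdot \frac{3}{2} = 369$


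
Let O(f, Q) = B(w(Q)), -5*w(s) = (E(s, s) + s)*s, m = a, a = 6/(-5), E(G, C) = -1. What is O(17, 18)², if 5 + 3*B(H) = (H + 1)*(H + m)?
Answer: 8796001369/5625 ≈ 1.5637e+6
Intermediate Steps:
a = -6/5 (a = 6*(-⅕) = -6/5 ≈ -1.2000)
m = -6/5 ≈ -1.2000
w(s) = -s*(-1 + s)/5 (w(s) = -(-1 + s)*s/5 = -s*(-1 + s)/5)
B(H) = -5/3 + (1 + H)*(-6/5 + H)/3 (B(H) = -5/3 + ((H + 1)*(H - 6/5))/3 = -5/3 + ((1 + H)*(-6/5 + H))/3 = -5/3 + (1 + H)*(-6/5 + H)/3)
O(f, Q) = -31/15 - Q*(1 - Q)/75 + Q²*(1 - Q)²/75 (O(f, Q) = -31/15 - Q*(1 - Q)/75 + (Q*(1 - Q)/5)²/3 = -31/15 - Q*(1 - Q)/75 + (Q²*(1 - Q)²/25)/3 = -31/15 - Q*(1 - Q)/75 + Q²*(1 - Q)²/75)
O(17, 18)² = (-31/15 + (1/75)*18*(-1 + 18) + (1/75)*18²*(-1 + 18)²)² = (-31/15 + (1/75)*18*17 + (1/75)*324*17²)² = (-31/15 + 102/25 + (1/75)*324*289)² = (-31/15 + 102/25 + 31212/25)² = (93787/75)² = 8796001369/5625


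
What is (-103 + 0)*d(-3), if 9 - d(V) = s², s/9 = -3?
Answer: 74160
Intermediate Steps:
s = -27 (s = 9*(-3) = -27)
d(V) = -720 (d(V) = 9 - 1*(-27)² = 9 - 1*729 = 9 - 729 = -720)
(-103 + 0)*d(-3) = (-103 + 0)*(-720) = -103*(-720) = 74160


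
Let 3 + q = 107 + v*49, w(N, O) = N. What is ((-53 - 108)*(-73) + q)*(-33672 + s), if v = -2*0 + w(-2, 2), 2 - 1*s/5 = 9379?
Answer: -947269763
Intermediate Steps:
s = -46885 (s = 10 - 5*9379 = 10 - 46895 = -46885)
v = -2 (v = -2*0 - 2 = 0 - 2 = -2)
q = 6 (q = -3 + (107 - 2*49) = -3 + (107 - 98) = -3 + 9 = 6)
((-53 - 108)*(-73) + q)*(-33672 + s) = ((-53 - 108)*(-73) + 6)*(-33672 - 46885) = (-161*(-73) + 6)*(-80557) = (11753 + 6)*(-80557) = 11759*(-80557) = -947269763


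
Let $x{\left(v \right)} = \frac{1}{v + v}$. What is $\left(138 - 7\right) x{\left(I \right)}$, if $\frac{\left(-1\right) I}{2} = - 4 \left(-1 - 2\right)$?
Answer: $- \frac{131}{48} \approx -2.7292$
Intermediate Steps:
$I = -24$ ($I = - 2 \left(- 4 \left(-1 - 2\right)\right) = - 2 \left(\left(-4\right) \left(-3\right)\right) = \left(-2\right) 12 = -24$)
$x{\left(v \right)} = \frac{1}{2 v}$
$\left(138 - 7\right) x{\left(I \right)} = \left(138 - 7\right) \frac{1}{2 \left(-24\right)} = 131 \cdot \frac{1}{2} \left(- \frac{1}{24}\right) = 131 \left(- \frac{1}{48}\right) = - \frac{131}{48}$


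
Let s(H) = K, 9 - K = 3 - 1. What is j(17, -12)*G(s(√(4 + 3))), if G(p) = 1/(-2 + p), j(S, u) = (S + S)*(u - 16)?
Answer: -952/5 ≈ -190.40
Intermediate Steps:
j(S, u) = 2*S*(-16 + u) (j(S, u) = (2*S)*(-16 + u) = 2*S*(-16 + u))
K = 7 (K = 9 - (3 - 1) = 9 - 1*2 = 9 - 2 = 7)
s(H) = 7
j(17, -12)*G(s(√(4 + 3))) = (2*17*(-16 - 12))/(-2 + 7) = (2*17*(-28))/5 = -952*⅕ = -952/5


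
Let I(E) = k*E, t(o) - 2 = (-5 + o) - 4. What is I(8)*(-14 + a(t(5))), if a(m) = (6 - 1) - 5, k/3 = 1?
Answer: -336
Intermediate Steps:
k = 3 (k = 3*1 = 3)
t(o) = -7 + o (t(o) = 2 + ((-5 + o) - 4) = 2 + (-9 + o) = -7 + o)
a(m) = 0 (a(m) = 5 - 5 = 0)
I(E) = 3*E
I(8)*(-14 + a(t(5))) = (3*8)*(-14 + 0) = 24*(-14) = -336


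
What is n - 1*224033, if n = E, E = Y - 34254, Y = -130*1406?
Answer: -441067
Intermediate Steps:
Y = -182780
E = -217034 (E = -182780 - 34254 = -217034)
n = -217034
n - 1*224033 = -217034 - 1*224033 = -217034 - 224033 = -441067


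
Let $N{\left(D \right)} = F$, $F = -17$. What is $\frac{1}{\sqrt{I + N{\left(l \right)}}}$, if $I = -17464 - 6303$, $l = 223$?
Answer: $- \frac{i \sqrt{5946}}{11892} \approx - 0.0064842 i$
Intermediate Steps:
$N{\left(D \right)} = -17$
$I = -23767$ ($I = -17464 - 6303 = -23767$)
$\frac{1}{\sqrt{I + N{\left(l \right)}}} = \frac{1}{\sqrt{-23767 - 17}} = \frac{1}{\sqrt{-23784}} = \frac{1}{2 i \sqrt{5946}} = - \frac{i \sqrt{5946}}{11892}$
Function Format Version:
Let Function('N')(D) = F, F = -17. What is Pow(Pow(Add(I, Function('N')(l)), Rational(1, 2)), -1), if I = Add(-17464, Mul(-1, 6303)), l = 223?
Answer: Mul(Rational(-1, 11892), I, Pow(5946, Rational(1, 2))) ≈ Mul(-0.0064842, I)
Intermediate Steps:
Function('N')(D) = -17
I = -23767 (I = Add(-17464, -6303) = -23767)
Pow(Pow(Add(I, Function('N')(l)), Rational(1, 2)), -1) = Pow(Pow(Add(-23767, -17), Rational(1, 2)), -1) = Pow(Pow(-23784, Rational(1, 2)), -1) = Pow(Mul(2, I, Pow(5946, Rational(1, 2))), -1) = Mul(Rational(-1, 11892), I, Pow(5946, Rational(1, 2)))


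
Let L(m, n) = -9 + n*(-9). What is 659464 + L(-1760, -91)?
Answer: 660274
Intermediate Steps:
L(m, n) = -9 - 9*n
659464 + L(-1760, -91) = 659464 + (-9 - 9*(-91)) = 659464 + (-9 + 819) = 659464 + 810 = 660274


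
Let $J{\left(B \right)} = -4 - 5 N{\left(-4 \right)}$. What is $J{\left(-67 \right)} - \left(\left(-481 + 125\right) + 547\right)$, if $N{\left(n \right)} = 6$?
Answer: $-225$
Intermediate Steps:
$J{\left(B \right)} = -34$ ($J{\left(B \right)} = -4 - 30 = -34$)
$J{\left(-67 \right)} - \left(\left(-481 + 125\right) + 547\right) = -34 - \left(\left(-481 + 125\right) + 547\right) = -34 - \left(-356 + 547\right) = -34 - 191 = -225$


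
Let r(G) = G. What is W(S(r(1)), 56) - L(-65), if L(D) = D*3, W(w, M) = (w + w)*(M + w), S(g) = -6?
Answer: -405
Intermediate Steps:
W(w, M) = 2*w*(M + w) (W(w, M) = (2*w)*(M + w) = 2*w*(M + w))
L(D) = 3*D
W(S(r(1)), 56) - L(-65) = 2*(-6)*(56 - 6) - 3*(-65) = 2*(-6)*50 - 1*(-195) = -600 + 195 = -405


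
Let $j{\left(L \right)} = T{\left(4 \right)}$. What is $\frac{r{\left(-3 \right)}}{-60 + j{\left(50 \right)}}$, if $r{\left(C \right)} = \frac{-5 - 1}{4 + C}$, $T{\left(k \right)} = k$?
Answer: $\frac{3}{28} \approx 0.10714$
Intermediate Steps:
$j{\left(L \right)} = 4$
$r{\left(C \right)} = - \frac{6}{4 + C}$
$\frac{r{\left(-3 \right)}}{-60 + j{\left(50 \right)}} = \frac{\left(-6\right) \frac{1}{4 - 3}}{-60 + 4} = \frac{\left(-6\right) 1^{-1}}{-56} = - \frac{\left(-6\right) 1}{56} = \left(- \frac{1}{56}\right) \left(-6\right) = \frac{3}{28}$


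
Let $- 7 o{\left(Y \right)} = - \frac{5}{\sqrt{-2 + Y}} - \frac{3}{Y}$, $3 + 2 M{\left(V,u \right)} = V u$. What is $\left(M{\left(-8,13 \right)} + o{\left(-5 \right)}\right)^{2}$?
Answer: $\frac{98487507}{34300} + \frac{3751 i \sqrt{7}}{343} \approx 2871.4 + 28.934 i$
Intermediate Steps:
$M{\left(V,u \right)} = - \frac{3}{2} + \frac{V u}{2}$
$o{\left(Y \right)} = \frac{3}{7 Y} + \frac{5}{7 \sqrt{-2 + Y}}$ ($o{\left(Y \right)} = - \frac{- \frac{5}{\sqrt{-2 + Y}} - \frac{3}{Y}}{7} = \frac{3}{7 Y} + \frac{5}{7 \sqrt{-2 + Y}}$)
$\left(M{\left(-8,13 \right)} + o{\left(-5 \right)}\right)^{2} = \left(\left(- \frac{3}{2} + \frac{1}{2} \left(-8\right) 13\right) + \left(\frac{3}{7 \left(-5\right)} + \frac{5}{7 \sqrt{-2 - 5}}\right)\right)^{2} = \left(\left(- \frac{3}{2} - 52\right) + \left(\frac{3}{7} \left(- \frac{1}{5}\right) + \frac{5}{7 i \sqrt{7}}\right)\right)^{2} = \left(- \frac{107}{2} - \left(\frac{3}{35} - \frac{5 \left(- \frac{i \sqrt{7}}{7}\right)}{7}\right)\right)^{2} = \left(- \frac{107}{2} - \left(\frac{3}{35} + \frac{5 i \sqrt{7}}{49}\right)\right)^{2} = \left(- \frac{3751}{70} - \frac{5 i \sqrt{7}}{49}\right)^{2}$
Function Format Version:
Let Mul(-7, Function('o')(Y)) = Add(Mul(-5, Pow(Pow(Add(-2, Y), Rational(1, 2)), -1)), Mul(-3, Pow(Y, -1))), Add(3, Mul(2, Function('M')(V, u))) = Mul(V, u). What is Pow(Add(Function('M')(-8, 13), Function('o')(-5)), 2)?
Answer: Add(Rational(98487507, 34300), Mul(Rational(3751, 343), I, Pow(7, Rational(1, 2)))) ≈ Add(2871.4, Mul(28.934, I))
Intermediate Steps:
Function('M')(V, u) = Add(Rational(-3, 2), Mul(Rational(1, 2), V, u)) (Function('M')(V, u) = Add(Rational(-3, 2), Mul(Rational(1, 2), Mul(V, u))) = Add(Rational(-3, 2), Mul(Rational(1, 2), V, u)))
Function('o')(Y) = Add(Mul(Rational(3, 7), Pow(Y, -1)), Mul(Rational(5, 7), Pow(Add(-2, Y), Rational(-1, 2)))) (Function('o')(Y) = Mul(Rational(-1, 7), Add(Mul(-5, Pow(Pow(Add(-2, Y), Rational(1, 2)), -1)), Mul(-3, Pow(Y, -1)))) = Mul(Rational(-1, 7), Add(Mul(-5, Pow(Add(-2, Y), Rational(-1, 2))), Mul(-3, Pow(Y, -1)))) = Add(Mul(Rational(3, 7), Pow(Y, -1)), Mul(Rational(5, 7), Pow(Add(-2, Y), Rational(-1, 2)))))
Pow(Add(Function('M')(-8, 13), Function('o')(-5)), 2) = Pow(Add(Add(Rational(-3, 2), Mul(Rational(1, 2), -8, 13)), Add(Mul(Rational(3, 7), Pow(-5, -1)), Mul(Rational(5, 7), Pow(Add(-2, -5), Rational(-1, 2))))), 2) = Pow(Add(Add(Rational(-3, 2), -52), Add(Mul(Rational(3, 7), Rational(-1, 5)), Mul(Rational(5, 7), Pow(-7, Rational(-1, 2))))), 2) = Pow(Add(Rational(-107, 2), Add(Rational(-3, 35), Mul(Rational(5, 7), Mul(Rational(-1, 7), I, Pow(7, Rational(1, 2)))))), 2) = Pow(Add(Rational(-107, 2), Add(Rational(-3, 35), Mul(Rational(-5, 49), I, Pow(7, Rational(1, 2))))), 2) = Pow(Add(Rational(-3751, 70), Mul(Rational(-5, 49), I, Pow(7, Rational(1, 2)))), 2)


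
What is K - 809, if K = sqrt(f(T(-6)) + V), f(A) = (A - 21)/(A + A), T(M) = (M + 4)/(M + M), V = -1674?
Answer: -809 + I*sqrt(6946)/2 ≈ -809.0 + 41.671*I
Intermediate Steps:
T(M) = (4 + M)/(2*M) (T(M) = (4 + M)/((2*M)) = (4 + M)*(1/(2*M)) = (4 + M)/(2*M))
f(A) = (-21 + A)/(2*A) (f(A) = (-21 + A)/((2*A)) = (-21 + A)*(1/(2*A)) = (-21 + A)/(2*A))
K = I*sqrt(6946)/2 (K = sqrt((-21 + (1/2)*(4 - 6)/(-6))/(2*(((1/2)*(4 - 6)/(-6)))) - 1674) = sqrt((-21 + (1/2)*(-1/6)*(-2))/(2*(((1/2)*(-1/6)*(-2)))) - 1674) = sqrt((-21 + 1/6)/(2*(1/6)) - 1674) = sqrt((1/2)*6*(-125/6) - 1674) = sqrt(-125/2 - 1674) = sqrt(-3473/2) = I*sqrt(6946)/2 ≈ 41.671*I)
K - 809 = I*sqrt(6946)/2 - 809 = -809 + I*sqrt(6946)/2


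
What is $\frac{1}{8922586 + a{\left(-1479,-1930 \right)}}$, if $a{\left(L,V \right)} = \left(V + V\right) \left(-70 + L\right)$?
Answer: $\frac{1}{14901726} \approx 6.7106 \cdot 10^{-8}$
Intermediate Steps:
$a{\left(L,V \right)} = 2 V \left(-70 + L\right)$
$\frac{1}{8922586 + a{\left(-1479,-1930 \right)}} = \frac{1}{8922586 + 2 \left(-1930\right) \left(-70 - 1479\right)} = \frac{1}{8922586 + 2 \left(-1930\right) \left(-1549\right)} = \frac{1}{8922586 + 5979140} = \frac{1}{14901726}$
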